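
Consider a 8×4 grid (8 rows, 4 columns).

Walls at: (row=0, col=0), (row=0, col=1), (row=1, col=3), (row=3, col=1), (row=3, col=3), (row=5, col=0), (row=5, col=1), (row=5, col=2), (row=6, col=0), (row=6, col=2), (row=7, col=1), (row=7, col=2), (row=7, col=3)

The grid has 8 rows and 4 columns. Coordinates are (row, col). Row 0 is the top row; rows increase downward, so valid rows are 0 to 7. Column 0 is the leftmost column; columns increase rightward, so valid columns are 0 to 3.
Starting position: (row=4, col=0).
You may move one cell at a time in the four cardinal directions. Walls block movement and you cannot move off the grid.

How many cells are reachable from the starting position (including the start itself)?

BFS flood-fill from (row=4, col=0):
  Distance 0: (row=4, col=0)
  Distance 1: (row=3, col=0), (row=4, col=1)
  Distance 2: (row=2, col=0), (row=4, col=2)
  Distance 3: (row=1, col=0), (row=2, col=1), (row=3, col=2), (row=4, col=3)
  Distance 4: (row=1, col=1), (row=2, col=2), (row=5, col=3)
  Distance 5: (row=1, col=2), (row=2, col=3), (row=6, col=3)
  Distance 6: (row=0, col=2)
  Distance 7: (row=0, col=3)
Total reachable: 17 (grid has 19 open cells total)

Answer: Reachable cells: 17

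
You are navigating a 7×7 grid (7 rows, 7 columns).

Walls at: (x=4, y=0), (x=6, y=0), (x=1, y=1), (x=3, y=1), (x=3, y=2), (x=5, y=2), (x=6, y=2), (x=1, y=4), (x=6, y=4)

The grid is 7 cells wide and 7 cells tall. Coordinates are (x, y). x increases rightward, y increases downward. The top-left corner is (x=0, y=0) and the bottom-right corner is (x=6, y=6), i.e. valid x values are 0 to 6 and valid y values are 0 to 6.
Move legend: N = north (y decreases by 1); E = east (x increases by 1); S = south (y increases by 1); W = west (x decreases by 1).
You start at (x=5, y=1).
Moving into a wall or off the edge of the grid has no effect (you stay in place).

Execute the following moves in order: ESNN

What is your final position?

Answer: Final position: (x=6, y=1)

Derivation:
Start: (x=5, y=1)
  E (east): (x=5, y=1) -> (x=6, y=1)
  S (south): blocked, stay at (x=6, y=1)
  N (north): blocked, stay at (x=6, y=1)
  N (north): blocked, stay at (x=6, y=1)
Final: (x=6, y=1)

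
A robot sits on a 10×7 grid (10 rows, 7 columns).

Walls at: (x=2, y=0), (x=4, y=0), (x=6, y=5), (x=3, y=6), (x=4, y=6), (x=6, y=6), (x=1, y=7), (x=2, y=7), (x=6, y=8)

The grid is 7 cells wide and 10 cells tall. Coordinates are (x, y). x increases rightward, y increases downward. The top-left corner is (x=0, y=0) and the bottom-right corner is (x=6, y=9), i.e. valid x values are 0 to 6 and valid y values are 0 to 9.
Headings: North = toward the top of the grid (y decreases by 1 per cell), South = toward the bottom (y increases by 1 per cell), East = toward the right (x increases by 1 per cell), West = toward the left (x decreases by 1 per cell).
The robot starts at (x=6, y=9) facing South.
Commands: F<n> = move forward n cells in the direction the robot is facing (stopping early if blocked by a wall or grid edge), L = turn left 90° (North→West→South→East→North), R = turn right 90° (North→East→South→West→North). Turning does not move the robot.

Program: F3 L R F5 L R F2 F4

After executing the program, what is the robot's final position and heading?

Start: (x=6, y=9), facing South
  F3: move forward 0/3 (blocked), now at (x=6, y=9)
  L: turn left, now facing East
  R: turn right, now facing South
  F5: move forward 0/5 (blocked), now at (x=6, y=9)
  L: turn left, now facing East
  R: turn right, now facing South
  F2: move forward 0/2 (blocked), now at (x=6, y=9)
  F4: move forward 0/4 (blocked), now at (x=6, y=9)
Final: (x=6, y=9), facing South

Answer: Final position: (x=6, y=9), facing South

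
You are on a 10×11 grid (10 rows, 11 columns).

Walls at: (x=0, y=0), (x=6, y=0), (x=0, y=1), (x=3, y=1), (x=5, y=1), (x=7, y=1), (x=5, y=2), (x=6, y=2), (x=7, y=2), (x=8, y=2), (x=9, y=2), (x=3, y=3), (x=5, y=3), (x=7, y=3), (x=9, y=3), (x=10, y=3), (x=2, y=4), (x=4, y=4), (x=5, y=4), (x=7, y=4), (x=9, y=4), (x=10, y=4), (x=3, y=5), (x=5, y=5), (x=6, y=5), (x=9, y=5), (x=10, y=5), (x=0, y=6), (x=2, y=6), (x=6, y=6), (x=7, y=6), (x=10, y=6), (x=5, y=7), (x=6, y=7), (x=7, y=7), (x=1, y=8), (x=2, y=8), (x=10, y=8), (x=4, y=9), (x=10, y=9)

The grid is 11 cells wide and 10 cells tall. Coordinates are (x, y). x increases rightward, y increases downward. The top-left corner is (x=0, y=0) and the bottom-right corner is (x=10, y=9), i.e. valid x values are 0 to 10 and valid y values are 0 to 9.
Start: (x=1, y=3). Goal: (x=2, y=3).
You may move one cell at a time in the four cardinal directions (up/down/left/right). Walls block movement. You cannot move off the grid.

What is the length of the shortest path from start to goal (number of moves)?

BFS from (x=1, y=3) until reaching (x=2, y=3):
  Distance 0: (x=1, y=3)
  Distance 1: (x=1, y=2), (x=0, y=3), (x=2, y=3), (x=1, y=4)  <- goal reached here
One shortest path (1 moves): (x=1, y=3) -> (x=2, y=3)

Answer: Shortest path length: 1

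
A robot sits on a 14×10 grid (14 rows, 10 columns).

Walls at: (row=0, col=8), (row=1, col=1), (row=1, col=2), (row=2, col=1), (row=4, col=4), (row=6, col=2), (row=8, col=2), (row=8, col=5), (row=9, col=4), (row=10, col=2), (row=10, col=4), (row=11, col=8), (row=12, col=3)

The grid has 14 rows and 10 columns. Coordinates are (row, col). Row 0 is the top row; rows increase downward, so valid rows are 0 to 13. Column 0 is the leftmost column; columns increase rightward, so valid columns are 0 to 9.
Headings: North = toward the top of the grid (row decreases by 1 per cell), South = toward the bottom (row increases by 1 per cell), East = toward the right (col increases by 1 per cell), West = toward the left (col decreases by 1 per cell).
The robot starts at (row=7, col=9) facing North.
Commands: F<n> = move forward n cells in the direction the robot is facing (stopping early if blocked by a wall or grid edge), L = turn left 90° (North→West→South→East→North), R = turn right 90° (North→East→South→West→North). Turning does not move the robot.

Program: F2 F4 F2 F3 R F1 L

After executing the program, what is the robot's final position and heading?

Answer: Final position: (row=0, col=9), facing North

Derivation:
Start: (row=7, col=9), facing North
  F2: move forward 2, now at (row=5, col=9)
  F4: move forward 4, now at (row=1, col=9)
  F2: move forward 1/2 (blocked), now at (row=0, col=9)
  F3: move forward 0/3 (blocked), now at (row=0, col=9)
  R: turn right, now facing East
  F1: move forward 0/1 (blocked), now at (row=0, col=9)
  L: turn left, now facing North
Final: (row=0, col=9), facing North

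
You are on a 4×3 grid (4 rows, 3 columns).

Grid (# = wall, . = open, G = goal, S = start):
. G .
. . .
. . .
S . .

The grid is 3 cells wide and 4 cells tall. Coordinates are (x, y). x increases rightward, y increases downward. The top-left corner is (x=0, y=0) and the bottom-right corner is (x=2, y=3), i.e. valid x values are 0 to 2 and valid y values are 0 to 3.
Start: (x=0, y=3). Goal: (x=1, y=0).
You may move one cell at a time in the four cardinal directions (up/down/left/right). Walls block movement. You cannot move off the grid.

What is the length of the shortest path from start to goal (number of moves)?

Answer: Shortest path length: 4

Derivation:
BFS from (x=0, y=3) until reaching (x=1, y=0):
  Distance 0: (x=0, y=3)
  Distance 1: (x=0, y=2), (x=1, y=3)
  Distance 2: (x=0, y=1), (x=1, y=2), (x=2, y=3)
  Distance 3: (x=0, y=0), (x=1, y=1), (x=2, y=2)
  Distance 4: (x=1, y=0), (x=2, y=1)  <- goal reached here
One shortest path (4 moves): (x=0, y=3) -> (x=1, y=3) -> (x=1, y=2) -> (x=1, y=1) -> (x=1, y=0)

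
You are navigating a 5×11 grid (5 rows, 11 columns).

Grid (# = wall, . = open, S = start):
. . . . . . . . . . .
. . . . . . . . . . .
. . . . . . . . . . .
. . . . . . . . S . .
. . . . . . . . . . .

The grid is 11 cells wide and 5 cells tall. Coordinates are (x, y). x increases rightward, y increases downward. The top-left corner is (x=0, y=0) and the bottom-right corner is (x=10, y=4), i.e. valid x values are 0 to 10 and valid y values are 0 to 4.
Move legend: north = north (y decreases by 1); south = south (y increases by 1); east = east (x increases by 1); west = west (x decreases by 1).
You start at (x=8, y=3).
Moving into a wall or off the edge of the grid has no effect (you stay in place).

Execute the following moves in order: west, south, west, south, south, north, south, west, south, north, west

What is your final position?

Answer: Final position: (x=4, y=3)

Derivation:
Start: (x=8, y=3)
  west (west): (x=8, y=3) -> (x=7, y=3)
  south (south): (x=7, y=3) -> (x=7, y=4)
  west (west): (x=7, y=4) -> (x=6, y=4)
  south (south): blocked, stay at (x=6, y=4)
  south (south): blocked, stay at (x=6, y=4)
  north (north): (x=6, y=4) -> (x=6, y=3)
  south (south): (x=6, y=3) -> (x=6, y=4)
  west (west): (x=6, y=4) -> (x=5, y=4)
  south (south): blocked, stay at (x=5, y=4)
  north (north): (x=5, y=4) -> (x=5, y=3)
  west (west): (x=5, y=3) -> (x=4, y=3)
Final: (x=4, y=3)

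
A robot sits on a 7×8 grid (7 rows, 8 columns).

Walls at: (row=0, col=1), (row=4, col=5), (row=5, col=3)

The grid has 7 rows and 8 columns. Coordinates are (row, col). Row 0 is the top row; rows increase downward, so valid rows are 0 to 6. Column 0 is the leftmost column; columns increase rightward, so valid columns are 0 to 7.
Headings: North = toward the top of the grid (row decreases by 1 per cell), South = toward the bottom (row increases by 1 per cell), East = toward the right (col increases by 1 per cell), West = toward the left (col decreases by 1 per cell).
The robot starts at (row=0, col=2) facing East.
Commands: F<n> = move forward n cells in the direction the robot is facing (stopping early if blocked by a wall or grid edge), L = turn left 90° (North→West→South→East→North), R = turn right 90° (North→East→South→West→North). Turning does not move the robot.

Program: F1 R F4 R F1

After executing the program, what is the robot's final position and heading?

Start: (row=0, col=2), facing East
  F1: move forward 1, now at (row=0, col=3)
  R: turn right, now facing South
  F4: move forward 4, now at (row=4, col=3)
  R: turn right, now facing West
  F1: move forward 1, now at (row=4, col=2)
Final: (row=4, col=2), facing West

Answer: Final position: (row=4, col=2), facing West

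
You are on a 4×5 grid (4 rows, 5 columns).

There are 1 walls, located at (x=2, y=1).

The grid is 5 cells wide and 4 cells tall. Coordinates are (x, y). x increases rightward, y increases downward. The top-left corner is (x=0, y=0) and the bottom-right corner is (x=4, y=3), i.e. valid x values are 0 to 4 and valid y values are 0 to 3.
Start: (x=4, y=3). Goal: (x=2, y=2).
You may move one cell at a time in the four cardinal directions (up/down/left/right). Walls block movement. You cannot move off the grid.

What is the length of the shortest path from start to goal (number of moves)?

BFS from (x=4, y=3) until reaching (x=2, y=2):
  Distance 0: (x=4, y=3)
  Distance 1: (x=4, y=2), (x=3, y=3)
  Distance 2: (x=4, y=1), (x=3, y=2), (x=2, y=3)
  Distance 3: (x=4, y=0), (x=3, y=1), (x=2, y=2), (x=1, y=3)  <- goal reached here
One shortest path (3 moves): (x=4, y=3) -> (x=3, y=3) -> (x=2, y=3) -> (x=2, y=2)

Answer: Shortest path length: 3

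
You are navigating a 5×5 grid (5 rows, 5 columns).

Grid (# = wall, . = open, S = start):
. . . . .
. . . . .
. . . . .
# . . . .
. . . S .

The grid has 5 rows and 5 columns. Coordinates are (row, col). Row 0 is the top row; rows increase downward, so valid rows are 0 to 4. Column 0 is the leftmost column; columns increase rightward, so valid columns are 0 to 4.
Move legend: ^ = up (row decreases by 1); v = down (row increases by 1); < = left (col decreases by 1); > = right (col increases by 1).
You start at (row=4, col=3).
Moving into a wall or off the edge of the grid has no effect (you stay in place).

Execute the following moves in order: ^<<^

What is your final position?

Answer: Final position: (row=2, col=1)

Derivation:
Start: (row=4, col=3)
  ^ (up): (row=4, col=3) -> (row=3, col=3)
  < (left): (row=3, col=3) -> (row=3, col=2)
  < (left): (row=3, col=2) -> (row=3, col=1)
  ^ (up): (row=3, col=1) -> (row=2, col=1)
Final: (row=2, col=1)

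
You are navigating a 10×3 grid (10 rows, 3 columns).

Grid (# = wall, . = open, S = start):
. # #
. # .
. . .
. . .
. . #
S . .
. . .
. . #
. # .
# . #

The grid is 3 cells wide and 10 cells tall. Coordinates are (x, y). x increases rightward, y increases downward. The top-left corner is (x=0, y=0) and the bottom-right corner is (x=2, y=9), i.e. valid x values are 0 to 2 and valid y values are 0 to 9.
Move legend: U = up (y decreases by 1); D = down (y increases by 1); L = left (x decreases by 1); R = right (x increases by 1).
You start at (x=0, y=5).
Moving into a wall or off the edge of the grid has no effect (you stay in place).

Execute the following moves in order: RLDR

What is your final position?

Start: (x=0, y=5)
  R (right): (x=0, y=5) -> (x=1, y=5)
  L (left): (x=1, y=5) -> (x=0, y=5)
  D (down): (x=0, y=5) -> (x=0, y=6)
  R (right): (x=0, y=6) -> (x=1, y=6)
Final: (x=1, y=6)

Answer: Final position: (x=1, y=6)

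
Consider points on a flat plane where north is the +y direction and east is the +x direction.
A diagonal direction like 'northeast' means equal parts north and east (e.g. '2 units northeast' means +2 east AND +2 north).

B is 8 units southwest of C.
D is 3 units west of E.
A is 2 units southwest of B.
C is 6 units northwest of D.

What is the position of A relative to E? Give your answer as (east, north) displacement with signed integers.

Place E at the origin (east=0, north=0).
  D is 3 units west of E: delta (east=-3, north=+0); D at (east=-3, north=0).
  C is 6 units northwest of D: delta (east=-6, north=+6); C at (east=-9, north=6).
  B is 8 units southwest of C: delta (east=-8, north=-8); B at (east=-17, north=-2).
  A is 2 units southwest of B: delta (east=-2, north=-2); A at (east=-19, north=-4).
Therefore A relative to E: (east=-19, north=-4).

Answer: A is at (east=-19, north=-4) relative to E.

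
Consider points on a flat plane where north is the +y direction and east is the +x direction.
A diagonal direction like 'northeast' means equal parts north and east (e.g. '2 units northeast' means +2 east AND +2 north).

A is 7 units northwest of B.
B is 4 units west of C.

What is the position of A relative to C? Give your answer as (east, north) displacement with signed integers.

Place C at the origin (east=0, north=0).
  B is 4 units west of C: delta (east=-4, north=+0); B at (east=-4, north=0).
  A is 7 units northwest of B: delta (east=-7, north=+7); A at (east=-11, north=7).
Therefore A relative to C: (east=-11, north=7).

Answer: A is at (east=-11, north=7) relative to C.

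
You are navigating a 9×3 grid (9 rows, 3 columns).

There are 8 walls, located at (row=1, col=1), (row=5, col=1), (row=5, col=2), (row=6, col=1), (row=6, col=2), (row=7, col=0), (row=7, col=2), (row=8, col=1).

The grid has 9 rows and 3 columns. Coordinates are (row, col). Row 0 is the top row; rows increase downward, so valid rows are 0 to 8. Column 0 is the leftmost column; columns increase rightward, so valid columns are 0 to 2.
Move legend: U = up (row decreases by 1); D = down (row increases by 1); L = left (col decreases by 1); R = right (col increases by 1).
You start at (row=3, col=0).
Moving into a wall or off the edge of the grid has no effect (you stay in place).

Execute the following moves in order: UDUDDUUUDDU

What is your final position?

Answer: Final position: (row=2, col=0)

Derivation:
Start: (row=3, col=0)
  U (up): (row=3, col=0) -> (row=2, col=0)
  D (down): (row=2, col=0) -> (row=3, col=0)
  U (up): (row=3, col=0) -> (row=2, col=0)
  D (down): (row=2, col=0) -> (row=3, col=0)
  D (down): (row=3, col=0) -> (row=4, col=0)
  U (up): (row=4, col=0) -> (row=3, col=0)
  U (up): (row=3, col=0) -> (row=2, col=0)
  U (up): (row=2, col=0) -> (row=1, col=0)
  D (down): (row=1, col=0) -> (row=2, col=0)
  D (down): (row=2, col=0) -> (row=3, col=0)
  U (up): (row=3, col=0) -> (row=2, col=0)
Final: (row=2, col=0)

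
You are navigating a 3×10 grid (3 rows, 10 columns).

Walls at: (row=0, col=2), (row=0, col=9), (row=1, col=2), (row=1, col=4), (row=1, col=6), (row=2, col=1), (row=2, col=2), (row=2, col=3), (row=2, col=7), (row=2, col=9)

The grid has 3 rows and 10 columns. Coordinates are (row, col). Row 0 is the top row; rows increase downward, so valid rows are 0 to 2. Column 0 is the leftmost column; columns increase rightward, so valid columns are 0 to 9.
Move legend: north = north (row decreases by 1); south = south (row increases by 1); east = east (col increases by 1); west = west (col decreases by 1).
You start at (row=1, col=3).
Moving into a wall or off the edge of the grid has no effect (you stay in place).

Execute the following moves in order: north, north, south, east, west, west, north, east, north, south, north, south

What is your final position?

Start: (row=1, col=3)
  north (north): (row=1, col=3) -> (row=0, col=3)
  north (north): blocked, stay at (row=0, col=3)
  south (south): (row=0, col=3) -> (row=1, col=3)
  east (east): blocked, stay at (row=1, col=3)
  west (west): blocked, stay at (row=1, col=3)
  west (west): blocked, stay at (row=1, col=3)
  north (north): (row=1, col=3) -> (row=0, col=3)
  east (east): (row=0, col=3) -> (row=0, col=4)
  north (north): blocked, stay at (row=0, col=4)
  south (south): blocked, stay at (row=0, col=4)
  north (north): blocked, stay at (row=0, col=4)
  south (south): blocked, stay at (row=0, col=4)
Final: (row=0, col=4)

Answer: Final position: (row=0, col=4)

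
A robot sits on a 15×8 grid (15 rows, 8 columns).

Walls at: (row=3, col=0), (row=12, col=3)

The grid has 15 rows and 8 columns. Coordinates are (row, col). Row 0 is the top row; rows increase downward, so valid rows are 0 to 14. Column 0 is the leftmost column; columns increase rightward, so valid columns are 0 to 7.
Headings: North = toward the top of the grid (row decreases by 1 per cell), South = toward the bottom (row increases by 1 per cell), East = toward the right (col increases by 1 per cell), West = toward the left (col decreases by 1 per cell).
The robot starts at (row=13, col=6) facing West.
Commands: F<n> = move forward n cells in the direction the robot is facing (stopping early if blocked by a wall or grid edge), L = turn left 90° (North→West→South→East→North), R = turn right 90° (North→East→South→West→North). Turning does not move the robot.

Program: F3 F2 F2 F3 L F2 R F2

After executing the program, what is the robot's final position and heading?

Start: (row=13, col=6), facing West
  F3: move forward 3, now at (row=13, col=3)
  F2: move forward 2, now at (row=13, col=1)
  F2: move forward 1/2 (blocked), now at (row=13, col=0)
  F3: move forward 0/3 (blocked), now at (row=13, col=0)
  L: turn left, now facing South
  F2: move forward 1/2 (blocked), now at (row=14, col=0)
  R: turn right, now facing West
  F2: move forward 0/2 (blocked), now at (row=14, col=0)
Final: (row=14, col=0), facing West

Answer: Final position: (row=14, col=0), facing West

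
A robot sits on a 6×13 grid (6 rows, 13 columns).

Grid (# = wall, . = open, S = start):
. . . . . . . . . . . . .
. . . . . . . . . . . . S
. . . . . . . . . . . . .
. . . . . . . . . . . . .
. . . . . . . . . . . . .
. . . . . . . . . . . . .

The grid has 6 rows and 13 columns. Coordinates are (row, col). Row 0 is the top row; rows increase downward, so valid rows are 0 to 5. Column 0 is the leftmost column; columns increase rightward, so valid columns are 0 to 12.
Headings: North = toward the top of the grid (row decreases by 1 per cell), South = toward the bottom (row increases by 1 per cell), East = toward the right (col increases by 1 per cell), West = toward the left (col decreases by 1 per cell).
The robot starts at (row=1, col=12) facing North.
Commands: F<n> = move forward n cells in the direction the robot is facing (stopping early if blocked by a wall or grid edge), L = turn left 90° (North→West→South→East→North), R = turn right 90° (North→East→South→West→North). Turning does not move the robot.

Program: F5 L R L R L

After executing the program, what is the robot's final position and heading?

Start: (row=1, col=12), facing North
  F5: move forward 1/5 (blocked), now at (row=0, col=12)
  L: turn left, now facing West
  R: turn right, now facing North
  L: turn left, now facing West
  R: turn right, now facing North
  L: turn left, now facing West
Final: (row=0, col=12), facing West

Answer: Final position: (row=0, col=12), facing West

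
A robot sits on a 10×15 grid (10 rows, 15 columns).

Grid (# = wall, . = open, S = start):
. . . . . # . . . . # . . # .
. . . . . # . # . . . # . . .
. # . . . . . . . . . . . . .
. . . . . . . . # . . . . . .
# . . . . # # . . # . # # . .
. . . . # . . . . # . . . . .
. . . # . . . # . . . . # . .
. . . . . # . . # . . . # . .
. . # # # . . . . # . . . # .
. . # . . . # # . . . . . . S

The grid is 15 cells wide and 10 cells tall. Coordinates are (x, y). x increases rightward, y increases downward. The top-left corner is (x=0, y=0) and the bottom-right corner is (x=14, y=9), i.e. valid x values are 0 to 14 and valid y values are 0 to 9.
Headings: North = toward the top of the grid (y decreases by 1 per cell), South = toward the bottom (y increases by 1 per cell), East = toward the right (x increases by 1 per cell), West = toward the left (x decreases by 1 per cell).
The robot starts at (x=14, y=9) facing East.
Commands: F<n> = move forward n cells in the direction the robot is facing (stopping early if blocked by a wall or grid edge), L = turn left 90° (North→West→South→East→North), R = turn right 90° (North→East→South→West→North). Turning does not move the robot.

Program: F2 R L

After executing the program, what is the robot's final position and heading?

Answer: Final position: (x=14, y=9), facing East

Derivation:
Start: (x=14, y=9), facing East
  F2: move forward 0/2 (blocked), now at (x=14, y=9)
  R: turn right, now facing South
  L: turn left, now facing East
Final: (x=14, y=9), facing East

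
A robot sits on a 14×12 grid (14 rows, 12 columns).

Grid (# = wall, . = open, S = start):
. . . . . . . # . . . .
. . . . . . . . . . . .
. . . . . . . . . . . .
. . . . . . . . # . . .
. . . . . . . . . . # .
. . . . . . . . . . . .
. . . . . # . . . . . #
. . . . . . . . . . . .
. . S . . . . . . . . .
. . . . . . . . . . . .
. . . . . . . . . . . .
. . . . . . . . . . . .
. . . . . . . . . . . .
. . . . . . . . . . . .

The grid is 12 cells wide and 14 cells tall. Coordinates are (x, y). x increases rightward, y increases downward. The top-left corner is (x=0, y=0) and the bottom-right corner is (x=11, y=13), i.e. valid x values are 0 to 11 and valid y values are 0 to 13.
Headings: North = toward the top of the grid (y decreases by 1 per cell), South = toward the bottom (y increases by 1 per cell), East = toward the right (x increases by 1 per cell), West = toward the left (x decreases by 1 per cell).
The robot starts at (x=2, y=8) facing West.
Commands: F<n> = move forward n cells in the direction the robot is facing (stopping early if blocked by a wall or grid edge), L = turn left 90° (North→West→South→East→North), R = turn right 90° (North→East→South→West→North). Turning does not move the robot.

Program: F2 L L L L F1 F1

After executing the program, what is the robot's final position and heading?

Start: (x=2, y=8), facing West
  F2: move forward 2, now at (x=0, y=8)
  L: turn left, now facing South
  L: turn left, now facing East
  L: turn left, now facing North
  L: turn left, now facing West
  F1: move forward 0/1 (blocked), now at (x=0, y=8)
  F1: move forward 0/1 (blocked), now at (x=0, y=8)
Final: (x=0, y=8), facing West

Answer: Final position: (x=0, y=8), facing West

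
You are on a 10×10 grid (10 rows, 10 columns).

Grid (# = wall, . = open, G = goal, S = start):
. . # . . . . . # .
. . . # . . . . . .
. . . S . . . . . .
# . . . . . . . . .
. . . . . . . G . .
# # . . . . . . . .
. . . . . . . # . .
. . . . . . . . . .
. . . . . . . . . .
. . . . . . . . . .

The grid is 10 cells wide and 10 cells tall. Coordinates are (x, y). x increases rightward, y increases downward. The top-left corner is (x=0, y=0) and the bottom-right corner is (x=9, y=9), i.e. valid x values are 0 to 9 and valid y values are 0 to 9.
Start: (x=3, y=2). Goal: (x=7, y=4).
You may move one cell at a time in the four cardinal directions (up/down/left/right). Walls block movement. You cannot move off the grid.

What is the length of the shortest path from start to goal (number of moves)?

BFS from (x=3, y=2) until reaching (x=7, y=4):
  Distance 0: (x=3, y=2)
  Distance 1: (x=2, y=2), (x=4, y=2), (x=3, y=3)
  Distance 2: (x=2, y=1), (x=4, y=1), (x=1, y=2), (x=5, y=2), (x=2, y=3), (x=4, y=3), (x=3, y=4)
  Distance 3: (x=4, y=0), (x=1, y=1), (x=5, y=1), (x=0, y=2), (x=6, y=2), (x=1, y=3), (x=5, y=3), (x=2, y=4), (x=4, y=4), (x=3, y=5)
  Distance 4: (x=1, y=0), (x=3, y=0), (x=5, y=0), (x=0, y=1), (x=6, y=1), (x=7, y=2), (x=6, y=3), (x=1, y=4), (x=5, y=4), (x=2, y=5), (x=4, y=5), (x=3, y=6)
  Distance 5: (x=0, y=0), (x=6, y=0), (x=7, y=1), (x=8, y=2), (x=7, y=3), (x=0, y=4), (x=6, y=4), (x=5, y=5), (x=2, y=6), (x=4, y=6), (x=3, y=7)
  Distance 6: (x=7, y=0), (x=8, y=1), (x=9, y=2), (x=8, y=3), (x=7, y=4), (x=6, y=5), (x=1, y=6), (x=5, y=6), (x=2, y=7), (x=4, y=7), (x=3, y=8)  <- goal reached here
One shortest path (6 moves): (x=3, y=2) -> (x=4, y=2) -> (x=5, y=2) -> (x=6, y=2) -> (x=7, y=2) -> (x=7, y=3) -> (x=7, y=4)

Answer: Shortest path length: 6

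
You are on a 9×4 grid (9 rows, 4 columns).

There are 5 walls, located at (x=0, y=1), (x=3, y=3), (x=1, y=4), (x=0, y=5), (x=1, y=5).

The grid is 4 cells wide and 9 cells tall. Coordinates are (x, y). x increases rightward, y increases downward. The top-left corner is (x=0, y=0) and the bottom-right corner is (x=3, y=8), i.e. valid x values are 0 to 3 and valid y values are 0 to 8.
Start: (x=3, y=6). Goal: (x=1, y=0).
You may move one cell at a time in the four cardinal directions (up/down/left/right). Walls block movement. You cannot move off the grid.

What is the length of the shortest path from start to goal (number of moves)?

Answer: Shortest path length: 8

Derivation:
BFS from (x=3, y=6) until reaching (x=1, y=0):
  Distance 0: (x=3, y=6)
  Distance 1: (x=3, y=5), (x=2, y=6), (x=3, y=7)
  Distance 2: (x=3, y=4), (x=2, y=5), (x=1, y=6), (x=2, y=7), (x=3, y=8)
  Distance 3: (x=2, y=4), (x=0, y=6), (x=1, y=7), (x=2, y=8)
  Distance 4: (x=2, y=3), (x=0, y=7), (x=1, y=8)
  Distance 5: (x=2, y=2), (x=1, y=3), (x=0, y=8)
  Distance 6: (x=2, y=1), (x=1, y=2), (x=3, y=2), (x=0, y=3)
  Distance 7: (x=2, y=0), (x=1, y=1), (x=3, y=1), (x=0, y=2), (x=0, y=4)
  Distance 8: (x=1, y=0), (x=3, y=0)  <- goal reached here
One shortest path (8 moves): (x=3, y=6) -> (x=2, y=6) -> (x=2, y=5) -> (x=2, y=4) -> (x=2, y=3) -> (x=1, y=3) -> (x=1, y=2) -> (x=1, y=1) -> (x=1, y=0)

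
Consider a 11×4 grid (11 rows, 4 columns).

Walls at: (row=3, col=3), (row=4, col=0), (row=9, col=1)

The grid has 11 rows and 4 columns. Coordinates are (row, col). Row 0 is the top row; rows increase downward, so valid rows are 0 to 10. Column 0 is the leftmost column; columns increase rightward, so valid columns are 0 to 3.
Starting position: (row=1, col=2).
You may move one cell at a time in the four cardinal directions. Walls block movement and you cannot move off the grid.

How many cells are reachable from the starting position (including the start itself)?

Answer: Reachable cells: 41

Derivation:
BFS flood-fill from (row=1, col=2):
  Distance 0: (row=1, col=2)
  Distance 1: (row=0, col=2), (row=1, col=1), (row=1, col=3), (row=2, col=2)
  Distance 2: (row=0, col=1), (row=0, col=3), (row=1, col=0), (row=2, col=1), (row=2, col=3), (row=3, col=2)
  Distance 3: (row=0, col=0), (row=2, col=0), (row=3, col=1), (row=4, col=2)
  Distance 4: (row=3, col=0), (row=4, col=1), (row=4, col=3), (row=5, col=2)
  Distance 5: (row=5, col=1), (row=5, col=3), (row=6, col=2)
  Distance 6: (row=5, col=0), (row=6, col=1), (row=6, col=3), (row=7, col=2)
  Distance 7: (row=6, col=0), (row=7, col=1), (row=7, col=3), (row=8, col=2)
  Distance 8: (row=7, col=0), (row=8, col=1), (row=8, col=3), (row=9, col=2)
  Distance 9: (row=8, col=0), (row=9, col=3), (row=10, col=2)
  Distance 10: (row=9, col=0), (row=10, col=1), (row=10, col=3)
  Distance 11: (row=10, col=0)
Total reachable: 41 (grid has 41 open cells total)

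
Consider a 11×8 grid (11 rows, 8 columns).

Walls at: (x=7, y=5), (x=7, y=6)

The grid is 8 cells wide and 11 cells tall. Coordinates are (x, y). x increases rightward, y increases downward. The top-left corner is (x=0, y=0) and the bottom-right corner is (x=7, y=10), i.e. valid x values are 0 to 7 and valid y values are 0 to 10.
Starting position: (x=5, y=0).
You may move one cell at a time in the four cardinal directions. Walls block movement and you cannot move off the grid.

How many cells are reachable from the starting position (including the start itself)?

Answer: Reachable cells: 86

Derivation:
BFS flood-fill from (x=5, y=0):
  Distance 0: (x=5, y=0)
  Distance 1: (x=4, y=0), (x=6, y=0), (x=5, y=1)
  Distance 2: (x=3, y=0), (x=7, y=0), (x=4, y=1), (x=6, y=1), (x=5, y=2)
  Distance 3: (x=2, y=0), (x=3, y=1), (x=7, y=1), (x=4, y=2), (x=6, y=2), (x=5, y=3)
  Distance 4: (x=1, y=0), (x=2, y=1), (x=3, y=2), (x=7, y=2), (x=4, y=3), (x=6, y=3), (x=5, y=4)
  Distance 5: (x=0, y=0), (x=1, y=1), (x=2, y=2), (x=3, y=3), (x=7, y=3), (x=4, y=4), (x=6, y=4), (x=5, y=5)
  Distance 6: (x=0, y=1), (x=1, y=2), (x=2, y=3), (x=3, y=4), (x=7, y=4), (x=4, y=5), (x=6, y=5), (x=5, y=6)
  Distance 7: (x=0, y=2), (x=1, y=3), (x=2, y=4), (x=3, y=5), (x=4, y=6), (x=6, y=6), (x=5, y=7)
  Distance 8: (x=0, y=3), (x=1, y=4), (x=2, y=5), (x=3, y=6), (x=4, y=7), (x=6, y=7), (x=5, y=8)
  Distance 9: (x=0, y=4), (x=1, y=5), (x=2, y=6), (x=3, y=7), (x=7, y=7), (x=4, y=8), (x=6, y=8), (x=5, y=9)
  Distance 10: (x=0, y=5), (x=1, y=6), (x=2, y=7), (x=3, y=8), (x=7, y=8), (x=4, y=9), (x=6, y=9), (x=5, y=10)
  Distance 11: (x=0, y=6), (x=1, y=7), (x=2, y=8), (x=3, y=9), (x=7, y=9), (x=4, y=10), (x=6, y=10)
  Distance 12: (x=0, y=7), (x=1, y=8), (x=2, y=9), (x=3, y=10), (x=7, y=10)
  Distance 13: (x=0, y=8), (x=1, y=9), (x=2, y=10)
  Distance 14: (x=0, y=9), (x=1, y=10)
  Distance 15: (x=0, y=10)
Total reachable: 86 (grid has 86 open cells total)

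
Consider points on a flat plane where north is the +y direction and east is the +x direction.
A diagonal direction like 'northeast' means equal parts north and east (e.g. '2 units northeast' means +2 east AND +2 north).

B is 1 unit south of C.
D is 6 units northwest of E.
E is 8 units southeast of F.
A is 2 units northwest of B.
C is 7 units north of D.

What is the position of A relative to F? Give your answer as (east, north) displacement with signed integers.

Answer: A is at (east=0, north=6) relative to F.

Derivation:
Place F at the origin (east=0, north=0).
  E is 8 units southeast of F: delta (east=+8, north=-8); E at (east=8, north=-8).
  D is 6 units northwest of E: delta (east=-6, north=+6); D at (east=2, north=-2).
  C is 7 units north of D: delta (east=+0, north=+7); C at (east=2, north=5).
  B is 1 unit south of C: delta (east=+0, north=-1); B at (east=2, north=4).
  A is 2 units northwest of B: delta (east=-2, north=+2); A at (east=0, north=6).
Therefore A relative to F: (east=0, north=6).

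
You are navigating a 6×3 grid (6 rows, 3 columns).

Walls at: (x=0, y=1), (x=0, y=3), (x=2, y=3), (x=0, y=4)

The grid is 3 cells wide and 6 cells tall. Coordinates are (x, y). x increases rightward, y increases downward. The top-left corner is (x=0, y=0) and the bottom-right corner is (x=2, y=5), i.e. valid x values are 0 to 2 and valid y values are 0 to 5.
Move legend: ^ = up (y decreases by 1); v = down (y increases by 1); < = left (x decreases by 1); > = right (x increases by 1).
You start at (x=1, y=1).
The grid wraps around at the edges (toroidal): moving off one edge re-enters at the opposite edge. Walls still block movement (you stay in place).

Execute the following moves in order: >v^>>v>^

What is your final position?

Start: (x=1, y=1)
  > (right): (x=1, y=1) -> (x=2, y=1)
  v (down): (x=2, y=1) -> (x=2, y=2)
  ^ (up): (x=2, y=2) -> (x=2, y=1)
  > (right): blocked, stay at (x=2, y=1)
  > (right): blocked, stay at (x=2, y=1)
  v (down): (x=2, y=1) -> (x=2, y=2)
  > (right): (x=2, y=2) -> (x=0, y=2)
  ^ (up): blocked, stay at (x=0, y=2)
Final: (x=0, y=2)

Answer: Final position: (x=0, y=2)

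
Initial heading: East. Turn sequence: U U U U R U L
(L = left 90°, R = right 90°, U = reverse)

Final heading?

Answer: Final heading: West

Derivation:
Start: East
  U (U-turn (180°)) -> West
  U (U-turn (180°)) -> East
  U (U-turn (180°)) -> West
  U (U-turn (180°)) -> East
  R (right (90° clockwise)) -> South
  U (U-turn (180°)) -> North
  L (left (90° counter-clockwise)) -> West
Final: West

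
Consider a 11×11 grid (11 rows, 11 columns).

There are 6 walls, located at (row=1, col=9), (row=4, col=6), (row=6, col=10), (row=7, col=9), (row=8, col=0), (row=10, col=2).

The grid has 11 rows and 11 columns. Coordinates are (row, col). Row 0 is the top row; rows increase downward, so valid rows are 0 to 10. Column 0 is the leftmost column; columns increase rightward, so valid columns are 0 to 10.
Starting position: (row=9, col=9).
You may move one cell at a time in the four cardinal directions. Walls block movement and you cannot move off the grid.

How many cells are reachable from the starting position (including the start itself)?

BFS flood-fill from (row=9, col=9):
  Distance 0: (row=9, col=9)
  Distance 1: (row=8, col=9), (row=9, col=8), (row=9, col=10), (row=10, col=9)
  Distance 2: (row=8, col=8), (row=8, col=10), (row=9, col=7), (row=10, col=8), (row=10, col=10)
  Distance 3: (row=7, col=8), (row=7, col=10), (row=8, col=7), (row=9, col=6), (row=10, col=7)
  Distance 4: (row=6, col=8), (row=7, col=7), (row=8, col=6), (row=9, col=5), (row=10, col=6)
  Distance 5: (row=5, col=8), (row=6, col=7), (row=6, col=9), (row=7, col=6), (row=8, col=5), (row=9, col=4), (row=10, col=5)
  Distance 6: (row=4, col=8), (row=5, col=7), (row=5, col=9), (row=6, col=6), (row=7, col=5), (row=8, col=4), (row=9, col=3), (row=10, col=4)
  Distance 7: (row=3, col=8), (row=4, col=7), (row=4, col=9), (row=5, col=6), (row=5, col=10), (row=6, col=5), (row=7, col=4), (row=8, col=3), (row=9, col=2), (row=10, col=3)
  Distance 8: (row=2, col=8), (row=3, col=7), (row=3, col=9), (row=4, col=10), (row=5, col=5), (row=6, col=4), (row=7, col=3), (row=8, col=2), (row=9, col=1)
  Distance 9: (row=1, col=8), (row=2, col=7), (row=2, col=9), (row=3, col=6), (row=3, col=10), (row=4, col=5), (row=5, col=4), (row=6, col=3), (row=7, col=2), (row=8, col=1), (row=9, col=0), (row=10, col=1)
  Distance 10: (row=0, col=8), (row=1, col=7), (row=2, col=6), (row=2, col=10), (row=3, col=5), (row=4, col=4), (row=5, col=3), (row=6, col=2), (row=7, col=1), (row=10, col=0)
  Distance 11: (row=0, col=7), (row=0, col=9), (row=1, col=6), (row=1, col=10), (row=2, col=5), (row=3, col=4), (row=4, col=3), (row=5, col=2), (row=6, col=1), (row=7, col=0)
  Distance 12: (row=0, col=6), (row=0, col=10), (row=1, col=5), (row=2, col=4), (row=3, col=3), (row=4, col=2), (row=5, col=1), (row=6, col=0)
  Distance 13: (row=0, col=5), (row=1, col=4), (row=2, col=3), (row=3, col=2), (row=4, col=1), (row=5, col=0)
  Distance 14: (row=0, col=4), (row=1, col=3), (row=2, col=2), (row=3, col=1), (row=4, col=0)
  Distance 15: (row=0, col=3), (row=1, col=2), (row=2, col=1), (row=3, col=0)
  Distance 16: (row=0, col=2), (row=1, col=1), (row=2, col=0)
  Distance 17: (row=0, col=1), (row=1, col=0)
  Distance 18: (row=0, col=0)
Total reachable: 115 (grid has 115 open cells total)

Answer: Reachable cells: 115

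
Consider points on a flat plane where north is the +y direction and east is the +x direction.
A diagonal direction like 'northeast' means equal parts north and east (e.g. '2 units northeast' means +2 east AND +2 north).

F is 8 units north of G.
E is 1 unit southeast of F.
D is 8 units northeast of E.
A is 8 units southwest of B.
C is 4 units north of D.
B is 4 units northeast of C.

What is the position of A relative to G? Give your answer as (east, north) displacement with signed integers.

Answer: A is at (east=5, north=15) relative to G.

Derivation:
Place G at the origin (east=0, north=0).
  F is 8 units north of G: delta (east=+0, north=+8); F at (east=0, north=8).
  E is 1 unit southeast of F: delta (east=+1, north=-1); E at (east=1, north=7).
  D is 8 units northeast of E: delta (east=+8, north=+8); D at (east=9, north=15).
  C is 4 units north of D: delta (east=+0, north=+4); C at (east=9, north=19).
  B is 4 units northeast of C: delta (east=+4, north=+4); B at (east=13, north=23).
  A is 8 units southwest of B: delta (east=-8, north=-8); A at (east=5, north=15).
Therefore A relative to G: (east=5, north=15).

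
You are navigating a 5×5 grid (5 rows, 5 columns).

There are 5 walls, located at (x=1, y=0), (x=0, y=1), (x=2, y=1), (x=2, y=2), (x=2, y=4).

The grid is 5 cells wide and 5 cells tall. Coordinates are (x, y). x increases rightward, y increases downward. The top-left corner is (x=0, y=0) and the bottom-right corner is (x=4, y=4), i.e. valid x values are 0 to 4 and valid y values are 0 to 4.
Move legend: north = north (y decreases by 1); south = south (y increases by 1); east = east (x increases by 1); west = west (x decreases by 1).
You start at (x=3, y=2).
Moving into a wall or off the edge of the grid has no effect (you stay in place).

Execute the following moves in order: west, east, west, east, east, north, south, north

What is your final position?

Start: (x=3, y=2)
  west (west): blocked, stay at (x=3, y=2)
  east (east): (x=3, y=2) -> (x=4, y=2)
  west (west): (x=4, y=2) -> (x=3, y=2)
  east (east): (x=3, y=2) -> (x=4, y=2)
  east (east): blocked, stay at (x=4, y=2)
  north (north): (x=4, y=2) -> (x=4, y=1)
  south (south): (x=4, y=1) -> (x=4, y=2)
  north (north): (x=4, y=2) -> (x=4, y=1)
Final: (x=4, y=1)

Answer: Final position: (x=4, y=1)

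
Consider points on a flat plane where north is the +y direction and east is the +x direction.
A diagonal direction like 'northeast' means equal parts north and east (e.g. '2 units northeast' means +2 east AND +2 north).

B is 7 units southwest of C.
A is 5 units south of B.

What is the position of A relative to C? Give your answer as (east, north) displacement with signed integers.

Answer: A is at (east=-7, north=-12) relative to C.

Derivation:
Place C at the origin (east=0, north=0).
  B is 7 units southwest of C: delta (east=-7, north=-7); B at (east=-7, north=-7).
  A is 5 units south of B: delta (east=+0, north=-5); A at (east=-7, north=-12).
Therefore A relative to C: (east=-7, north=-12).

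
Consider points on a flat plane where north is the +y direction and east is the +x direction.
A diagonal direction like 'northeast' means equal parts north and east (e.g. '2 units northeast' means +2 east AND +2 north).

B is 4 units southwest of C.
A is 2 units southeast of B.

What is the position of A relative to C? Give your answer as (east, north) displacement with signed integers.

Place C at the origin (east=0, north=0).
  B is 4 units southwest of C: delta (east=-4, north=-4); B at (east=-4, north=-4).
  A is 2 units southeast of B: delta (east=+2, north=-2); A at (east=-2, north=-6).
Therefore A relative to C: (east=-2, north=-6).

Answer: A is at (east=-2, north=-6) relative to C.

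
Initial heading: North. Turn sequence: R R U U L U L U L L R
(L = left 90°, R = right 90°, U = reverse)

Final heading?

Answer: Final heading: West

Derivation:
Start: North
  R (right (90° clockwise)) -> East
  R (right (90° clockwise)) -> South
  U (U-turn (180°)) -> North
  U (U-turn (180°)) -> South
  L (left (90° counter-clockwise)) -> East
  U (U-turn (180°)) -> West
  L (left (90° counter-clockwise)) -> South
  U (U-turn (180°)) -> North
  L (left (90° counter-clockwise)) -> West
  L (left (90° counter-clockwise)) -> South
  R (right (90° clockwise)) -> West
Final: West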